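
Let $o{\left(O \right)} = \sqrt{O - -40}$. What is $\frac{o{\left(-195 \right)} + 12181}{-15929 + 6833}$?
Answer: $- \frac{12181}{9096} - \frac{i \sqrt{155}}{9096} \approx -1.3392 - 0.0013687 i$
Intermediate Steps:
$o{\left(O \right)} = \sqrt{40 + O}$ ($o{\left(O \right)} = \sqrt{O + 40} = \sqrt{40 + O}$)
$\frac{o{\left(-195 \right)} + 12181}{-15929 + 6833} = \frac{\sqrt{40 - 195} + 12181}{-15929 + 6833} = \frac{\sqrt{-155} + 12181}{-9096} = \left(i \sqrt{155} + 12181\right) \left(- \frac{1}{9096}\right) = \left(12181 + i \sqrt{155}\right) \left(- \frac{1}{9096}\right) = - \frac{12181}{9096} - \frac{i \sqrt{155}}{9096}$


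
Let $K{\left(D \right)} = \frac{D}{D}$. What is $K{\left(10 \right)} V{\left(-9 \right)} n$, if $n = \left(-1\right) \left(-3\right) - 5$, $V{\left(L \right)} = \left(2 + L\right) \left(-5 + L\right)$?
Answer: $-196$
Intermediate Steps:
$V{\left(L \right)} = \left(-5 + L\right) \left(2 + L\right)$
$n = -2$ ($n = 3 - 5 = -2$)
$K{\left(D \right)} = 1$
$K{\left(10 \right)} V{\left(-9 \right)} n = 1 \left(-10 + \left(-9\right)^{2} - -27\right) \left(-2\right) = 1 \left(-10 + 81 + 27\right) \left(-2\right) = 1 \cdot 98 \left(-2\right) = 98 \left(-2\right) = -196$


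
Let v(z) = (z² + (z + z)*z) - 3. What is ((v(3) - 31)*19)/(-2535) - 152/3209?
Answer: 41477/8134815 ≈ 0.0050987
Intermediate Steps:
v(z) = -3 + 3*z² (v(z) = (z² + (2*z)*z) - 3 = (z² + 2*z²) - 3 = 3*z² - 3 = -3 + 3*z²)
((v(3) - 31)*19)/(-2535) - 152/3209 = (((-3 + 3*3²) - 31)*19)/(-2535) - 152/3209 = (((-3 + 3*9) - 31)*19)*(-1/2535) - 152*1/3209 = (((-3 + 27) - 31)*19)*(-1/2535) - 152/3209 = ((24 - 31)*19)*(-1/2535) - 152/3209 = -7*19*(-1/2535) - 152/3209 = -133*(-1/2535) - 152/3209 = 133/2535 - 152/3209 = 41477/8134815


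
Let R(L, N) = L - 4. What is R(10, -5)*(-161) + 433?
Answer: -533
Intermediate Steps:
R(L, N) = -4 + L
R(10, -5)*(-161) + 433 = (-4 + 10)*(-161) + 433 = 6*(-161) + 433 = -966 + 433 = -533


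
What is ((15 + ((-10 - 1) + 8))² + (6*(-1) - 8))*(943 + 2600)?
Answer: 460590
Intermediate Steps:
((15 + ((-10 - 1) + 8))² + (6*(-1) - 8))*(943 + 2600) = ((15 + (-11 + 8))² + (-6 - 8))*3543 = ((15 - 3)² - 14)*3543 = (12² - 14)*3543 = (144 - 14)*3543 = 130*3543 = 460590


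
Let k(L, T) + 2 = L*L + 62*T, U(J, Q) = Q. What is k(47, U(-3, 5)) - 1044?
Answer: 1473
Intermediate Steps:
k(L, T) = -2 + L² + 62*T (k(L, T) = -2 + (L*L + 62*T) = -2 + (L² + 62*T) = -2 + L² + 62*T)
k(47, U(-3, 5)) - 1044 = (-2 + 47² + 62*5) - 1044 = (-2 + 2209 + 310) - 1044 = 2517 - 1044 = 1473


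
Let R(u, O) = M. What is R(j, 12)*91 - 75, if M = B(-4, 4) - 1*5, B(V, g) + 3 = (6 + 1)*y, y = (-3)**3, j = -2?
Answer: -18002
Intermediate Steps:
y = -27
B(V, g) = -192 (B(V, g) = -3 + (6 + 1)*(-27) = -3 + 7*(-27) = -3 - 189 = -192)
M = -197 (M = -192 - 1*5 = -192 - 5 = -197)
R(u, O) = -197
R(j, 12)*91 - 75 = -197*91 - 75 = -17927 - 75 = -18002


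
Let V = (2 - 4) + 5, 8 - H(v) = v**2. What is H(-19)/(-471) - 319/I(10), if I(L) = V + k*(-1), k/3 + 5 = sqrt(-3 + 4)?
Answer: -16106/785 ≈ -20.517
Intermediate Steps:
H(v) = 8 - v**2
V = 3 (V = -2 + 5 = 3)
k = -12 (k = -15 + 3*sqrt(-3 + 4) = -15 + 3*sqrt(1) = -15 + 3*1 = -15 + 3 = -12)
I(L) = 15 (I(L) = 3 - 12*(-1) = 3 + 12 = 15)
H(-19)/(-471) - 319/I(10) = (8 - 1*(-19)**2)/(-471) - 319/15 = (8 - 1*361)*(-1/471) - 319*1/15 = (8 - 361)*(-1/471) - 319/15 = -353*(-1/471) - 319/15 = 353/471 - 319/15 = -16106/785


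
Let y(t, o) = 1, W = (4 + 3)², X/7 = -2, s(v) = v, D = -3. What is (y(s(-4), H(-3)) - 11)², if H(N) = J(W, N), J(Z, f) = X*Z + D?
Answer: 100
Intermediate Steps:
X = -14 (X = 7*(-2) = -14)
W = 49 (W = 7² = 49)
J(Z, f) = -3 - 14*Z (J(Z, f) = -14*Z - 3 = -3 - 14*Z)
H(N) = -689 (H(N) = -3 - 14*49 = -3 - 686 = -689)
(y(s(-4), H(-3)) - 11)² = (1 - 11)² = (-10)² = 100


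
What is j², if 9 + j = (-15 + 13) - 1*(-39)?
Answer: 784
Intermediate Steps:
j = 28 (j = -9 + ((-15 + 13) - 1*(-39)) = -9 + (-2 + 39) = -9 + 37 = 28)
j² = 28² = 784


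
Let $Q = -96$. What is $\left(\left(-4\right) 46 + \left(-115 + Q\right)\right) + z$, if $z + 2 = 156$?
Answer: $-241$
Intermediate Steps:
$z = 154$ ($z = -2 + 156 = 154$)
$\left(\left(-4\right) 46 + \left(-115 + Q\right)\right) + z = \left(\left(-4\right) 46 - 211\right) + 154 = \left(-184 - 211\right) + 154 = -395 + 154 = -241$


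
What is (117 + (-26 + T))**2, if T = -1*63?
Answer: 784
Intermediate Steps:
T = -63
(117 + (-26 + T))**2 = (117 + (-26 - 63))**2 = (117 - 89)**2 = 28**2 = 784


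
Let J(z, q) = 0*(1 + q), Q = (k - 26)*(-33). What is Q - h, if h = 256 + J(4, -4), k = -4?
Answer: 734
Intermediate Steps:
Q = 990 (Q = (-4 - 26)*(-33) = -30*(-33) = 990)
J(z, q) = 0
h = 256 (h = 256 + 0 = 256)
Q - h = 990 - 1*256 = 990 - 256 = 734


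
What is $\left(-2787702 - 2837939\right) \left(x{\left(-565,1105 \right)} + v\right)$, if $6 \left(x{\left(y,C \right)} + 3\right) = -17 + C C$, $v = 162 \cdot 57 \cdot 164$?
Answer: $- \frac{28992432847343}{3} \approx -9.6641 \cdot 10^{12}$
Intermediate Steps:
$v = 1514376$ ($v = 9234 \cdot 164 = 1514376$)
$x{\left(y,C \right)} = - \frac{35}{6} + \frac{C^{2}}{6}$ ($x{\left(y,C \right)} = -3 + \frac{-17 + C C}{6} = -3 + \frac{-17 + C^{2}}{6} = -3 + \left(- \frac{17}{6} + \frac{C^{2}}{6}\right) = - \frac{35}{6} + \frac{C^{2}}{6}$)
$\left(-2787702 - 2837939\right) \left(x{\left(-565,1105 \right)} + v\right) = \left(-2787702 - 2837939\right) \left(\left(- \frac{35}{6} + \frac{1105^{2}}{6}\right) + 1514376\right) = - 5625641 \left(\left(- \frac{35}{6} + \frac{1}{6} \cdot 1221025\right) + 1514376\right) = - 5625641 \left(\left(- \frac{35}{6} + \frac{1221025}{6}\right) + 1514376\right) = - 5625641 \left(\frac{610495}{3} + 1514376\right) = \left(-5625641\right) \frac{5153623}{3} = - \frac{28992432847343}{3}$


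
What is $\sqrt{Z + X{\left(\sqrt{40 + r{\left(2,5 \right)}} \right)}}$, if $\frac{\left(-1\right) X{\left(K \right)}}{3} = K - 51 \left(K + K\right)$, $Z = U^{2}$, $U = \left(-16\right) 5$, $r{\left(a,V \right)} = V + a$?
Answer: $\sqrt{6400 + 303 \sqrt{47}} \approx 92.072$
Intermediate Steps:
$U = -80$
$Z = 6400$ ($Z = \left(-80\right)^{2} = 6400$)
$X{\left(K \right)} = 303 K$ ($X{\left(K \right)} = - 3 \left(K - 51 \left(K + K\right)\right) = - 3 \left(K - 51 \cdot 2 K\right) = - 3 \left(K - 102 K\right) = - 3 \left(- 101 K\right) = 303 K$)
$\sqrt{Z + X{\left(\sqrt{40 + r{\left(2,5 \right)}} \right)}} = \sqrt{6400 + 303 \sqrt{40 + \left(5 + 2\right)}} = \sqrt{6400 + 303 \sqrt{40 + 7}} = \sqrt{6400 + 303 \sqrt{47}}$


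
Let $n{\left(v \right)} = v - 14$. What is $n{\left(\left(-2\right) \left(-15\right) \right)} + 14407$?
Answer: $14423$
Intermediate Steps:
$n{\left(v \right)} = -14 + v$ ($n{\left(v \right)} = v - 14 = -14 + v$)
$n{\left(\left(-2\right) \left(-15\right) \right)} + 14407 = \left(-14 - -30\right) + 14407 = \left(-14 + 30\right) + 14407 = 16 + 14407 = 14423$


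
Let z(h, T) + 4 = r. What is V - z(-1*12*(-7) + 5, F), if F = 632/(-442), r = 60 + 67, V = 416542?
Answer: 416419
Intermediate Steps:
r = 127
F = -316/221 (F = 632*(-1/442) = -316/221 ≈ -1.4299)
z(h, T) = 123 (z(h, T) = -4 + 127 = 123)
V - z(-1*12*(-7) + 5, F) = 416542 - 1*123 = 416542 - 123 = 416419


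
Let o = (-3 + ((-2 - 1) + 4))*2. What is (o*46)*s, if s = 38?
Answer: -6992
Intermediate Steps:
o = -4 (o = (-3 + (-3 + 4))*2 = (-3 + 1)*2 = -2*2 = -4)
(o*46)*s = -4*46*38 = -184*38 = -6992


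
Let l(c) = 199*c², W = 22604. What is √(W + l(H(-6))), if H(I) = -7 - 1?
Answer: 2*√8835 ≈ 187.99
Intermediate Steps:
H(I) = -8
√(W + l(H(-6))) = √(22604 + 199*(-8)²) = √(22604 + 199*64) = √(22604 + 12736) = √35340 = 2*√8835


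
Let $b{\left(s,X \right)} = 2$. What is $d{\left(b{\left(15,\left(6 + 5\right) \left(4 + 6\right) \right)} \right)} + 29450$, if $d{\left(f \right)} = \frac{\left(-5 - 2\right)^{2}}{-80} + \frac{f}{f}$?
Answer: $\frac{2356031}{80} \approx 29450.0$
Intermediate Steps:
$d{\left(f \right)} = \frac{31}{80}$ ($d{\left(f \right)} = \left(-7\right)^{2} \left(- \frac{1}{80}\right) + 1 = 49 \left(- \frac{1}{80}\right) + 1 = - \frac{49}{80} + 1 = \frac{31}{80}$)
$d{\left(b{\left(15,\left(6 + 5\right) \left(4 + 6\right) \right)} \right)} + 29450 = \frac{31}{80} + 29450 = \frac{2356031}{80}$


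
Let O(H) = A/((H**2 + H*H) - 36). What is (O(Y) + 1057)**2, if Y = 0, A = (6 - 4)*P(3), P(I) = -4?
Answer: 90535225/81 ≈ 1.1177e+6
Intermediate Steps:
A = -8 (A = (6 - 4)*(-4) = 2*(-4) = -8)
O(H) = -8/(-36 + 2*H**2) (O(H) = -8/((H**2 + H*H) - 36) = -8/((H**2 + H**2) - 36) = -8/(2*H**2 - 36) = -8/(-36 + 2*H**2))
(O(Y) + 1057)**2 = (-4/(-18 + 0**2) + 1057)**2 = (-4/(-18 + 0) + 1057)**2 = (-4/(-18) + 1057)**2 = (-4*(-1/18) + 1057)**2 = (2/9 + 1057)**2 = (9515/9)**2 = 90535225/81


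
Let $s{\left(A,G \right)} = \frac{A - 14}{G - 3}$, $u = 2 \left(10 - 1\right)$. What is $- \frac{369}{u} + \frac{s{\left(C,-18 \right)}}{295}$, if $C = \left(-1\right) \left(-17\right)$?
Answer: $- \frac{84667}{4130} \approx -20.5$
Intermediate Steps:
$C = 17$
$u = 18$ ($u = 2 \cdot 9 = 18$)
$s{\left(A,G \right)} = \frac{-14 + A}{-3 + G}$
$- \frac{369}{u} + \frac{s{\left(C,-18 \right)}}{295} = - \frac{369}{18} + \frac{\frac{1}{-3 - 18} \left(-14 + 17\right)}{295} = \left(-369\right) \frac{1}{18} + \frac{1}{-21} \cdot 3 \cdot \frac{1}{295} = - \frac{41}{2} + \left(- \frac{1}{21}\right) 3 \cdot \frac{1}{295} = - \frac{41}{2} - \frac{1}{2065} = - \frac{84667}{4130}$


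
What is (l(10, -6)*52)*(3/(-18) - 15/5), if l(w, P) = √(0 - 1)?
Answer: -494*I/3 ≈ -164.67*I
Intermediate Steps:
l(w, P) = I (l(w, P) = √(-1) = I)
(l(10, -6)*52)*(3/(-18) - 15/5) = (I*52)*(3/(-18) - 15/5) = (52*I)*(3*(-1/18) - 15*⅕) = (52*I)*(-⅙ - 3) = (52*I)*(-19/6) = -494*I/3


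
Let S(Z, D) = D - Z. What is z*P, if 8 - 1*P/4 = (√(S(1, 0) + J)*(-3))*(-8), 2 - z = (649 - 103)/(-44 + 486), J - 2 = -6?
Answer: 416/17 - 1248*I*√5/17 ≈ 24.471 - 164.15*I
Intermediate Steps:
J = -4 (J = 2 - 6 = -4)
z = 13/17 (z = 2 - (649 - 103)/(-44 + 486) = 2 - 546/442 = 2 - 1*21/17 = 2 - 21/17 = 13/17 ≈ 0.76471)
P = 32 - 96*I*√5 (P = 32 - 4*√((0 - 1*1) - 4)*(-3)*(-8) = 32 - 4*√((0 - 1) - 4)*(-3)*(-8) = 32 - 4*√(-1 - 4)*(-3)*(-8) = 32 - 4*√(-5)*(-3)*(-8) = 32 - 4*(I*√5)*(-3)*(-8) = 32 - 4*(-3*I*√5)*(-8) = 32 - 96*I*√5 ≈ 32.0 - 214.66*I)
z*P = 13*(32 - 96*I*√5)/17 = 416/17 - 1248*I*√5/17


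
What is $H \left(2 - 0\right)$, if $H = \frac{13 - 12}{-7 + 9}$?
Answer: $1$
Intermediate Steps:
$H = \frac{1}{2}$ ($H = 1 \cdot \frac{1}{2} = \frac{1}{2} \approx 0.5$)
$H \left(2 - 0\right) = \frac{2 - 0}{2} = \frac{2 + 0}{2} = \frac{1}{2} \cdot 2 = 1$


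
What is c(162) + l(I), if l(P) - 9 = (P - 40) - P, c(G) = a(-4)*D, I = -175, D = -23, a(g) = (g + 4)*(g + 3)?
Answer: -31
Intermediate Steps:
a(g) = (3 + g)*(4 + g) (a(g) = (4 + g)*(3 + g) = (3 + g)*(4 + g))
c(G) = 0 (c(G) = (12 + (-4)² + 7*(-4))*(-23) = (12 + 16 - 28)*(-23) = 0*(-23) = 0)
l(P) = -31 (l(P) = 9 + ((P - 40) - P) = 9 + ((-40 + P) - P) = 9 - 40 = -31)
c(162) + l(I) = 0 - 31 = -31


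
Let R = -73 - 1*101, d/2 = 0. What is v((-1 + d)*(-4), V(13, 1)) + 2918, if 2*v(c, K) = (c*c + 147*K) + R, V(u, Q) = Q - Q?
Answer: 2839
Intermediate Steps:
d = 0 (d = 2*0 = 0)
R = -174 (R = -73 - 101 = -174)
V(u, Q) = 0
v(c, K) = -87 + c²/2 + 147*K/2 (v(c, K) = ((c*c + 147*K) - 174)/2 = ((c² + 147*K) - 174)/2 = (-174 + c² + 147*K)/2 = -87 + c²/2 + 147*K/2)
v((-1 + d)*(-4), V(13, 1)) + 2918 = (-87 + ((-1 + 0)*(-4))²/2 + (147/2)*0) + 2918 = (-87 + (-1*(-4))²/2 + 0) + 2918 = (-87 + (½)*4² + 0) + 2918 = (-87 + (½)*16 + 0) + 2918 = (-87 + 8 + 0) + 2918 = -79 + 2918 = 2839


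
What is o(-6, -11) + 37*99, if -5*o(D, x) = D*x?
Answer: 18249/5 ≈ 3649.8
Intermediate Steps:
o(D, x) = -D*x/5
o(-6, -11) + 37*99 = -1/5*(-6)*(-11) + 37*99 = -66/5 + 3663 = 18249/5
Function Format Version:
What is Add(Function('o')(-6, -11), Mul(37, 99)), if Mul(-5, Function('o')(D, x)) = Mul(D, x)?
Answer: Rational(18249, 5) ≈ 3649.8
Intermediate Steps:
Function('o')(D, x) = Mul(Rational(-1, 5), D, x) (Function('o')(D, x) = Mul(Rational(-1, 5), Mul(D, x)) = Mul(Rational(-1, 5), D, x))
Add(Function('o')(-6, -11), Mul(37, 99)) = Add(Mul(Rational(-1, 5), -6, -11), Mul(37, 99)) = Add(Rational(-66, 5), 3663) = Rational(18249, 5)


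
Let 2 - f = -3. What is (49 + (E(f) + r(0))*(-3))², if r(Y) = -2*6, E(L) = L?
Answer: 4900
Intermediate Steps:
f = 5 (f = 2 - 1*(-3) = 2 + 3 = 5)
r(Y) = -12
(49 + (E(f) + r(0))*(-3))² = (49 + (5 - 12)*(-3))² = (49 - 7*(-3))² = (49 + 21)² = 70² = 4900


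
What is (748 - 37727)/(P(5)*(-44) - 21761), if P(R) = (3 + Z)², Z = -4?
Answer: 36979/21805 ≈ 1.6959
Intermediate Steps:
P(R) = 1 (P(R) = (3 - 4)² = (-1)² = 1)
(748 - 37727)/(P(5)*(-44) - 21761) = (748 - 37727)/(1*(-44) - 21761) = -36979/(-44 - 21761) = -36979/(-21805) = -36979*(-1/21805) = 36979/21805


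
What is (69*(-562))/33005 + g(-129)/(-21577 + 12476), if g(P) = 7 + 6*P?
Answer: -14243641/13059935 ≈ -1.0906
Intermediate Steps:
(69*(-562))/33005 + g(-129)/(-21577 + 12476) = (69*(-562))/33005 + (7 + 6*(-129))/(-21577 + 12476) = -38778*1/33005 + (7 - 774)/(-9101) = -1686/1435 - 767*(-1/9101) = -1686/1435 + 767/9101 = -14243641/13059935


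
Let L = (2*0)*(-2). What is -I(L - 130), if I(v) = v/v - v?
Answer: -131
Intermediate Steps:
L = 0 (L = 0*(-2) = 0)
I(v) = 1 - v
-I(L - 130) = -(1 - (0 - 130)) = -(1 - 1*(-130)) = -(1 + 130) = -1*131 = -131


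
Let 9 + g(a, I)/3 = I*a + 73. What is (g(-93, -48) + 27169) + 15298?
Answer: 56051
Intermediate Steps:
g(a, I) = 192 + 3*I*a (g(a, I) = -27 + 3*(I*a + 73) = -27 + 3*(73 + I*a) = -27 + (219 + 3*I*a) = 192 + 3*I*a)
(g(-93, -48) + 27169) + 15298 = ((192 + 3*(-48)*(-93)) + 27169) + 15298 = ((192 + 13392) + 27169) + 15298 = (13584 + 27169) + 15298 = 40753 + 15298 = 56051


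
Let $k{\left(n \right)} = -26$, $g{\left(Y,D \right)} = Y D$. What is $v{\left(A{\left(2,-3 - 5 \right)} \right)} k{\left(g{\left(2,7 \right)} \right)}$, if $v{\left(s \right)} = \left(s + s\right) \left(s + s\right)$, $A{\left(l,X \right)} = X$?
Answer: $-6656$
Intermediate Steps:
$v{\left(s \right)} = 4 s^{2}$ ($v{\left(s \right)} = 2 s 2 s = 4 s^{2}$)
$g{\left(Y,D \right)} = D Y$
$v{\left(A{\left(2,-3 - 5 \right)} \right)} k{\left(g{\left(2,7 \right)} \right)} = 4 \left(-3 - 5\right)^{2} \left(-26\right) = 4 \left(-8\right)^{2} \left(-26\right) = 4 \cdot 64 \left(-26\right) = 256 \left(-26\right) = -6656$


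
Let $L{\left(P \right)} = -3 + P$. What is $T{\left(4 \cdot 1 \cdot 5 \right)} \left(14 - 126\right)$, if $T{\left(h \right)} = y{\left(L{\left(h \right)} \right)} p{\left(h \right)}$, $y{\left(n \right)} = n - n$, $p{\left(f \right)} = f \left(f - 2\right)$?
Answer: $0$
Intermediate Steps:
$p{\left(f \right)} = f \left(-2 + f\right)$
$y{\left(n \right)} = 0$
$T{\left(h \right)} = 0$ ($T{\left(h \right)} = 0 h \left(-2 + h\right) = 0$)
$T{\left(4 \cdot 1 \cdot 5 \right)} \left(14 - 126\right) = 0 \left(14 - 126\right) = 0 \left(-112\right) = 0$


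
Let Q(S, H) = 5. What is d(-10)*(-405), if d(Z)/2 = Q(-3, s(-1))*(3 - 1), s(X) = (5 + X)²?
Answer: -8100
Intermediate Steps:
d(Z) = 20 (d(Z) = 2*(5*(3 - 1)) = 2*(5*2) = 2*10 = 20)
d(-10)*(-405) = 20*(-405) = -8100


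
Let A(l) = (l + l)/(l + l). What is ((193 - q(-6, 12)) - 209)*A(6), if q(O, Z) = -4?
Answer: -12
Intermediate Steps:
A(l) = 1 (A(l) = (2*l)/((2*l)) = (2*l)*(1/(2*l)) = 1)
((193 - q(-6, 12)) - 209)*A(6) = ((193 - 1*(-4)) - 209)*1 = ((193 + 4) - 209)*1 = (197 - 209)*1 = -12*1 = -12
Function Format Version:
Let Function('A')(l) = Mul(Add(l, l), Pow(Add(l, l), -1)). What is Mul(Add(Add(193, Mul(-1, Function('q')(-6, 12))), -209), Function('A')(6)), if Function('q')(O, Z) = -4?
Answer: -12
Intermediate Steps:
Function('A')(l) = 1 (Function('A')(l) = Mul(Mul(2, l), Pow(Mul(2, l), -1)) = Mul(Mul(2, l), Mul(Rational(1, 2), Pow(l, -1))) = 1)
Mul(Add(Add(193, Mul(-1, Function('q')(-6, 12))), -209), Function('A')(6)) = Mul(Add(Add(193, Mul(-1, -4)), -209), 1) = Mul(Add(Add(193, 4), -209), 1) = Mul(Add(197, -209), 1) = Mul(-12, 1) = -12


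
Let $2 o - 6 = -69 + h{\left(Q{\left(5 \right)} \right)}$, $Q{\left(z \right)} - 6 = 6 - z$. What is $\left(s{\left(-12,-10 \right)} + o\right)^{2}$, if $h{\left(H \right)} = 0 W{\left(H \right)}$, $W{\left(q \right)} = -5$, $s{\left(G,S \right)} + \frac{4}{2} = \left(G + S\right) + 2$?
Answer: $\frac{11449}{4} \approx 2862.3$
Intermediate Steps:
$Q{\left(z \right)} = 12 - z$ ($Q{\left(z \right)} = 6 - \left(-6 + z\right) = 12 - z$)
$s{\left(G,S \right)} = G + S$ ($s{\left(G,S \right)} = -2 + \left(\left(G + S\right) + 2\right) = -2 + \left(2 + G + S\right) = G + S$)
$h{\left(H \right)} = 0$ ($h{\left(H \right)} = 0 \left(-5\right) = 0$)
$o = - \frac{63}{2}$ ($o = 3 + \frac{-69 + 0}{2} = 3 + \frac{1}{2} \left(-69\right) = 3 - \frac{69}{2} = - \frac{63}{2} \approx -31.5$)
$\left(s{\left(-12,-10 \right)} + o\right)^{2} = \left(\left(-12 - 10\right) - \frac{63}{2}\right)^{2} = \left(-22 - \frac{63}{2}\right)^{2} = \left(- \frac{107}{2}\right)^{2} = \frac{11449}{4}$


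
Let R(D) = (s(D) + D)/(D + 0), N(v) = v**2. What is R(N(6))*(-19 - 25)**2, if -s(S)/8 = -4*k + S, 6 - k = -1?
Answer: -13552/9 ≈ -1505.8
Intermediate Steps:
k = 7 (k = 6 - 1*(-1) = 6 + 1 = 7)
s(S) = 224 - 8*S (s(S) = -8*(-4*7 + S) = -8*(-28 + S) = 224 - 8*S)
R(D) = (224 - 7*D)/D (R(D) = ((224 - 8*D) + D)/(D + 0) = (224 - 7*D)/D)
R(N(6))*(-19 - 25)**2 = (-7 + 224/(6**2))*(-19 - 25)**2 = (-7 + 224/36)*(-44)**2 = (-7 + 224*(1/36))*1936 = (-7 + 56/9)*1936 = -7/9*1936 = -13552/9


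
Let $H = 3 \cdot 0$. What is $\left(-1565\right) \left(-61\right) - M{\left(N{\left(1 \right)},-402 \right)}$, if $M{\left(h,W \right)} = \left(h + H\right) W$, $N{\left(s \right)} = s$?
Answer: $95867$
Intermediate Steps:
$H = 0$
$M{\left(h,W \right)} = W h$ ($M{\left(h,W \right)} = \left(h + 0\right) W = h W = W h$)
$\left(-1565\right) \left(-61\right) - M{\left(N{\left(1 \right)},-402 \right)} = \left(-1565\right) \left(-61\right) - \left(-402\right) 1 = 95465 - -402 = 95465 + 402 = 95867$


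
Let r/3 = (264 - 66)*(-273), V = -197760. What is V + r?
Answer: -359922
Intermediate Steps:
r = -162162 (r = 3*((264 - 66)*(-273)) = 3*(198*(-273)) = 3*(-54054) = -162162)
V + r = -197760 - 162162 = -359922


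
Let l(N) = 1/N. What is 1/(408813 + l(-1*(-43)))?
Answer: 43/17578960 ≈ 2.4461e-6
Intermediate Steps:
1/(408813 + l(-1*(-43))) = 1/(408813 + 1/(-1*(-43))) = 1/(408813 + 1/43) = 1/(17578960/43) = 43/17578960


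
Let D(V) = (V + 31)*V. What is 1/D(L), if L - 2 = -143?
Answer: 1/15510 ≈ 6.4475e-5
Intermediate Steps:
L = -141 (L = 2 - 143 = -141)
D(V) = V*(31 + V) (D(V) = (31 + V)*V = V*(31 + V))
1/D(L) = 1/(-141*(31 - 141)) = 1/(-141*(-110)) = 1/15510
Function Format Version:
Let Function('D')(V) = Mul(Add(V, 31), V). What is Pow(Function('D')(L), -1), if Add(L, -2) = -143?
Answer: Rational(1, 15510) ≈ 6.4475e-5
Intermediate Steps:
L = -141 (L = Add(2, -143) = -141)
Function('D')(V) = Mul(V, Add(31, V)) (Function('D')(V) = Mul(Add(31, V), V) = Mul(V, Add(31, V)))
Pow(Function('D')(L), -1) = Pow(Mul(-141, Add(31, -141)), -1) = Pow(Mul(-141, -110), -1) = Pow(15510, -1) = Rational(1, 15510)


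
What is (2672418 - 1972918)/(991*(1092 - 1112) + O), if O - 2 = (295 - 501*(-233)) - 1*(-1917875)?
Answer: 139900/403017 ≈ 0.34713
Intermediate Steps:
O = 2034905 (O = 2 + ((295 - 501*(-233)) - 1*(-1917875)) = 2 + ((295 + 116733) + 1917875) = 2 + (117028 + 1917875) = 2 + 2034903 = 2034905)
(2672418 - 1972918)/(991*(1092 - 1112) + O) = (2672418 - 1972918)/(991*(1092 - 1112) + 2034905) = 699500/(991*(-20) + 2034905) = 699500/(-19820 + 2034905) = 699500/2015085 = 699500*(1/2015085) = 139900/403017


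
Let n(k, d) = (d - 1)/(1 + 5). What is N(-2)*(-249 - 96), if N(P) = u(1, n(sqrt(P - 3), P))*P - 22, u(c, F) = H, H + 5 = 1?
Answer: 4830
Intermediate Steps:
H = -4 (H = -5 + 1 = -4)
n(k, d) = -1/6 + d/6 (n(k, d) = (-1 + d)/6 = (-1 + d)*(1/6) = -1/6 + d/6)
u(c, F) = -4
N(P) = -22 - 4*P (N(P) = -4*P - 22 = -22 - 4*P)
N(-2)*(-249 - 96) = (-22 - 4*(-2))*(-249 - 96) = (-22 + 8)*(-345) = -14*(-345) = 4830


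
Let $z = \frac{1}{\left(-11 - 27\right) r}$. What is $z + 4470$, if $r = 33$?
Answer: $\frac{5605379}{1254} \approx 4470.0$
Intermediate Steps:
$z = - \frac{1}{1254}$ ($z = \frac{1}{\left(-11 - 27\right) 33} = \frac{1}{\left(-38\right) 33} = \frac{1}{-1254} = - \frac{1}{1254} \approx -0.00079745$)
$z + 4470 = - \frac{1}{1254} + 4470 = \frac{5605379}{1254}$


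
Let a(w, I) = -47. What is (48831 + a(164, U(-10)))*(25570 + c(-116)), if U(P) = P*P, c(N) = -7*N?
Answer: 1287019488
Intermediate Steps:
U(P) = P²
(48831 + a(164, U(-10)))*(25570 + c(-116)) = (48831 - 47)*(25570 - 7*(-116)) = 48784*(25570 + 812) = 48784*26382 = 1287019488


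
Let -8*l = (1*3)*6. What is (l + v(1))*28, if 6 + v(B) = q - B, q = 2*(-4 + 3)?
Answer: -315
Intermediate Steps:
q = -2 (q = 2*(-1) = -2)
l = -9/4 (l = -1*3*6/8 = -3*6/8 = -1/8*18 = -9/4 ≈ -2.2500)
v(B) = -8 - B (v(B) = -6 + (-2 - B) = -8 - B)
(l + v(1))*28 = (-9/4 + (-8 - 1*1))*28 = (-9/4 + (-8 - 1))*28 = (-9/4 - 9)*28 = -45/4*28 = -315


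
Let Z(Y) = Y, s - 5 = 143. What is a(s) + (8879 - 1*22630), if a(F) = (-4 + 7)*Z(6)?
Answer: -13733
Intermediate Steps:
s = 148 (s = 5 + 143 = 148)
a(F) = 18 (a(F) = (-4 + 7)*6 = 3*6 = 18)
a(s) + (8879 - 1*22630) = 18 + (8879 - 1*22630) = 18 + (8879 - 22630) = 18 - 13751 = -13733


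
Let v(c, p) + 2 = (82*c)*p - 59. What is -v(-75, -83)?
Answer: -510389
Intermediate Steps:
v(c, p) = -61 + 82*c*p (v(c, p) = -2 + ((82*c)*p - 59) = -2 + (82*c*p - 59) = -2 + (-59 + 82*c*p) = -61 + 82*c*p)
-v(-75, -83) = -(-61 + 82*(-75)*(-83)) = -(-61 + 510450) = -1*510389 = -510389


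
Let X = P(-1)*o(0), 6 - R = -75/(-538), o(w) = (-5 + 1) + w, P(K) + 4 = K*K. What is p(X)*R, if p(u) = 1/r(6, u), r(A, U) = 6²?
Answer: 1051/6456 ≈ 0.16279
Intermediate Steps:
r(A, U) = 36
P(K) = -4 + K² (P(K) = -4 + K*K = -4 + K²)
o(w) = -4 + w
R = 3153/538 (R = 6 - (-75)/(-538) = 6 - (-75)*(-1)/538 = 6 - 1*75/538 = 6 - 75/538 = 3153/538 ≈ 5.8606)
X = 12 (X = (-4 + (-1)²)*(-4 + 0) = (-4 + 1)*(-4) = -3*(-4) = 12)
p(u) = 1/36
p(X)*R = (1/36)*(3153/538) = 1051/6456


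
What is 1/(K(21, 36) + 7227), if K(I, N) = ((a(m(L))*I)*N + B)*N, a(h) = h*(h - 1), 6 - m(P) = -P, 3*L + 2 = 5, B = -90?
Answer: 1/1147059 ≈ 8.7179e-7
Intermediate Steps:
L = 1 (L = -⅔ + (⅓)*5 = -⅔ + 5/3 = 1)
m(P) = 6 + P (m(P) = 6 - (-1)*P = 6 + P)
a(h) = h*(-1 + h)
K(I, N) = N*(-90 + 42*I*N) (K(I, N) = ((((6 + 1)*(-1 + (6 + 1)))*I)*N - 90)*N = (((7*(-1 + 7))*I)*N - 90)*N = (((7*6)*I)*N - 90)*N = ((42*I)*N - 90)*N = (42*I*N - 90)*N = (-90 + 42*I*N)*N = N*(-90 + 42*I*N))
1/(K(21, 36) + 7227) = 1/(6*36*(-15 + 7*21*36) + 7227) = 1/(6*36*(-15 + 5292) + 7227) = 1/(6*36*5277 + 7227) = 1/(1139832 + 7227) = 1/1147059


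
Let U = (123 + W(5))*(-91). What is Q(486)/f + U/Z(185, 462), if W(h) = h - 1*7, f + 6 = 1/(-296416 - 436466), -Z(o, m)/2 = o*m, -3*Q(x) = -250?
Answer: -134954357101/9761990460 ≈ -13.824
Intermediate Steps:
Q(x) = 250/3 (Q(x) = -⅓*(-250) = 250/3)
Z(o, m) = -2*m*o (Z(o, m) = -2*o*m = -2*m*o)
f = -4397293/732882 (f = -6 + 1/(-296416 - 436466) = -6 + 1/(-732882) = -6 - 1/732882 = -4397293/732882 ≈ -6.0000)
W(h) = -7 + h (W(h) = h - 7 = -7 + h)
U = -11011 (U = (123 + (-7 + 5))*(-91) = (123 - 2)*(-91) = 121*(-91) = -11011)
Q(486)/f + U/Z(185, 462) = 250/(3*(-4397293/732882)) - 11011/((-2*462*185)) = (250/3)*(-732882/4397293) - 11011/(-170940) = -61073500/4397293 - 11011*(-1/170940) = -61073500/4397293 + 143/2220 = -134954357101/9761990460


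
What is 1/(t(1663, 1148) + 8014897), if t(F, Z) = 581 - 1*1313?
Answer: 1/8014165 ≈ 1.2478e-7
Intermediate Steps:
t(F, Z) = -732 (t(F, Z) = 581 - 1313 = -732)
1/(t(1663, 1148) + 8014897) = 1/(-732 + 8014897) = 1/8014165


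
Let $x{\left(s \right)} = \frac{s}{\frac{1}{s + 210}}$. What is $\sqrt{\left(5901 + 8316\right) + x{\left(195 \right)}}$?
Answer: $2 \sqrt{23298} \approx 305.27$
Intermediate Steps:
$x{\left(s \right)} = s \left(210 + s\right)$ ($x{\left(s \right)} = \frac{s}{\frac{1}{210 + s}} = s \left(210 + s\right)$)
$\sqrt{\left(5901 + 8316\right) + x{\left(195 \right)}} = \sqrt{\left(5901 + 8316\right) + 195 \left(210 + 195\right)} = \sqrt{14217 + 195 \cdot 405} = \sqrt{14217 + 78975} = \sqrt{93192} = 2 \sqrt{23298}$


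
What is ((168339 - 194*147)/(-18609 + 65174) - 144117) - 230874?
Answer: -17461316094/46565 ≈ -3.7499e+5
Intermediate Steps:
((168339 - 194*147)/(-18609 + 65174) - 144117) - 230874 = ((168339 - 28518)/46565 - 144117) - 230874 = (139821*(1/46565) - 144117) - 230874 = (139821/46565 - 144117) - 230874 = -6710668284/46565 - 230874 = -17461316094/46565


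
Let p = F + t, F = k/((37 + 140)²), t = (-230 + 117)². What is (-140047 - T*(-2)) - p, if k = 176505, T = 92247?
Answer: 330754519/10443 ≈ 31672.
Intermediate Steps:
t = 12769 (t = (-113)² = 12769)
F = 58835/10443 (F = 176505/((37 + 140)²) = 176505/(177²) = 176505/31329 = 176505*(1/31329) = 58835/10443 ≈ 5.6339)
p = 133405502/10443 (p = 58835/10443 + 12769 = 133405502/10443 ≈ 12775.)
(-140047 - T*(-2)) - p = (-140047 - 92247*(-2)) - 1*133405502/10443 = (-140047 - 1*(-184494)) - 133405502/10443 = (-140047 + 184494) - 133405502/10443 = 44447 - 133405502/10443 = 330754519/10443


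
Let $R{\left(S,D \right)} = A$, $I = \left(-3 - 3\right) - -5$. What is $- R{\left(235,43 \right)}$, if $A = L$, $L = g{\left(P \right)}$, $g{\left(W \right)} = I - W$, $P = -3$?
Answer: $-2$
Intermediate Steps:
$I = -1$ ($I = -6 + 5 = -1$)
$g{\left(W \right)} = -1 - W$
$L = 2$ ($L = -1 - -3 = -1 + 3 = 2$)
$A = 2$
$R{\left(S,D \right)} = 2$
$- R{\left(235,43 \right)} = \left(-1\right) 2 = -2$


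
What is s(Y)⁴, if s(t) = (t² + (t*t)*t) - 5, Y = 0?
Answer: 625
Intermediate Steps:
s(t) = -5 + t² + t³ (s(t) = (t² + t²*t) - 5 = (t² + t³) - 5 = -5 + t² + t³)
s(Y)⁴ = (-5 + 0² + 0³)⁴ = (-5 + 0 + 0)⁴ = (-5)⁴ = 625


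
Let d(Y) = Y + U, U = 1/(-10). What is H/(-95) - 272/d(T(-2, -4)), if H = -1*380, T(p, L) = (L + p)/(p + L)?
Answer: -2684/9 ≈ -298.22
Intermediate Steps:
T(p, L) = 1 (T(p, L) = (L + p)/(L + p) = 1)
U = -⅒ ≈ -0.10000
H = -380
d(Y) = -⅒ + Y (d(Y) = Y - ⅒ = -⅒ + Y)
H/(-95) - 272/d(T(-2, -4)) = -380/(-95) - 272/(-⅒ + 1) = -380*(-1/95) - 272/9/10 = 4 - 272*10/9 = 4 - 2720/9 = -2684/9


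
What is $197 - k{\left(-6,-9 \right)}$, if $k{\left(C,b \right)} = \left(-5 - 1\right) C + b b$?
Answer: $80$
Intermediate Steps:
$k{\left(C,b \right)} = b^{2} - 6 C$ ($k{\left(C,b \right)} = - 6 C + b^{2} = b^{2} - 6 C$)
$197 - k{\left(-6,-9 \right)} = 197 - \left(\left(-9\right)^{2} - -36\right) = 197 - \left(81 + 36\right) = 197 - 117 = 80$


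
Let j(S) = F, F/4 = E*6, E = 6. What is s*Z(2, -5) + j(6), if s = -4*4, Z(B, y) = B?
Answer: 112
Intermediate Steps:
s = -16
F = 144 (F = 4*(6*6) = 4*36 = 144)
j(S) = 144
s*Z(2, -5) + j(6) = -16*2 + 144 = -32 + 144 = 112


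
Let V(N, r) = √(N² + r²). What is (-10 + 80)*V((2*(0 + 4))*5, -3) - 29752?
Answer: -29752 + 70*√1609 ≈ -26944.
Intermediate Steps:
(-10 + 80)*V((2*(0 + 4))*5, -3) - 29752 = (-10 + 80)*√(((2*(0 + 4))*5)² + (-3)²) - 29752 = 70*√(((2*4)*5)² + 9) - 29752 = 70*√((8*5)² + 9) - 29752 = 70*√(40² + 9) - 29752 = 70*√(1600 + 9) - 29752 = 70*√1609 - 29752 = -29752 + 70*√1609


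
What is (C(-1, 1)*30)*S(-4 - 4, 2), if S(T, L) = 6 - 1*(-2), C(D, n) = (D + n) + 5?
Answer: 1200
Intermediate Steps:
C(D, n) = 5 + D + n
S(T, L) = 8 (S(T, L) = 6 + 2 = 8)
(C(-1, 1)*30)*S(-4 - 4, 2) = ((5 - 1 + 1)*30)*8 = (5*30)*8 = 150*8 = 1200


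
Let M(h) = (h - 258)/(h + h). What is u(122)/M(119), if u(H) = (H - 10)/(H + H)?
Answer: -6664/8479 ≈ -0.78594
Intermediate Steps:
u(H) = (-10 + H)/(2*H) (u(H) = (-10 + H)/((2*H)) = (-10 + H)*(1/(2*H)) = (-10 + H)/(2*H))
M(h) = (-258 + h)/(2*h) (M(h) = (-258 + h)/((2*h)) = (-258 + h)*(1/(2*h)) = (-258 + h)/(2*h))
u(122)/M(119) = ((½)*(-10 + 122)/122)/(((½)*(-258 + 119)/119)) = ((½)*(1/122)*112)/(((½)*(1/119)*(-139))) = 28/(61*(-139/238)) = (28/61)*(-238/139) = -6664/8479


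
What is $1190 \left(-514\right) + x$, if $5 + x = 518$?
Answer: $-611147$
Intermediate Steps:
$x = 513$ ($x = -5 + 518 = 513$)
$1190 \left(-514\right) + x = 1190 \left(-514\right) + 513 = -611660 + 513 = -611147$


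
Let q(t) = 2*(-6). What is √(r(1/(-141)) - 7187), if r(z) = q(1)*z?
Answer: I*√15875895/47 ≈ 84.776*I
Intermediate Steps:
q(t) = -12
r(z) = -12*z
√(r(1/(-141)) - 7187) = √(-12/(-141) - 7187) = √(-12*(-1/141) - 7187) = √(4/47 - 7187) = √(-337785/47) = I*√15875895/47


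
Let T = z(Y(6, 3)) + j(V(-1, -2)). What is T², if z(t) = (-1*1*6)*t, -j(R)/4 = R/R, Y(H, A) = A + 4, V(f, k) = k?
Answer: 2116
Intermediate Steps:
Y(H, A) = 4 + A
j(R) = -4 (j(R) = -4*R/R = -4*1 = -4)
z(t) = -6*t (z(t) = (-1*6)*t = -6*t)
T = -46 (T = -6*(4 + 3) - 4 = -6*7 - 4 = -42 - 4 = -46)
T² = (-46)² = 2116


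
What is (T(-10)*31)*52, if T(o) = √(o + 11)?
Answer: 1612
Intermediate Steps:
T(o) = √(11 + o)
(T(-10)*31)*52 = (√(11 - 10)*31)*52 = (√1*31)*52 = (1*31)*52 = 31*52 = 1612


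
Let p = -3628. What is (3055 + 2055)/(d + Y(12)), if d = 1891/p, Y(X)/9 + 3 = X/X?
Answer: -3707816/13439 ≈ -275.90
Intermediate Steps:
Y(X) = -18 (Y(X) = -27 + 9*(X/X) = -27 + 9*1 = -27 + 9 = -18)
d = -1891/3628 (d = 1891/(-3628) = 1891*(-1/3628) = -1891/3628 ≈ -0.52122)
(3055 + 2055)/(d + Y(12)) = (3055 + 2055)/(-1891/3628 - 18) = 5110/(-67195/3628) = 5110*(-3628/67195) = -3707816/13439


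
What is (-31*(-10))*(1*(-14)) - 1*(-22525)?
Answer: 18185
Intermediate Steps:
(-31*(-10))*(1*(-14)) - 1*(-22525) = 310*(-14) + 22525 = -4340 + 22525 = 18185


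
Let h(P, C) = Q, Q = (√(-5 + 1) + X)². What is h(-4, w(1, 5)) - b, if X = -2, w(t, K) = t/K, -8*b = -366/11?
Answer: -183/44 - 8*I ≈ -4.1591 - 8.0*I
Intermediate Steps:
b = 183/44 (b = -(-183)/(4*11) = -⅛*(-366/11) = 183/44 ≈ 4.1591)
Q = (-2 + 2*I)² (Q = (√(-5 + 1) - 2)² = (√(-4) - 2)² = (2*I - 2)² = (-2 + 2*I)² ≈ -8.0*I)
h(P, C) = -8*I
h(-4, w(1, 5)) - b = -8*I - 1*183/44 = -8*I - 183/44 = -183/44 - 8*I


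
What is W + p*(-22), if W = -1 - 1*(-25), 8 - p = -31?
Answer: -834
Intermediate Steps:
p = 39 (p = 8 - 1*(-31) = 8 + 31 = 39)
W = 24 (W = -1 + 25 = 24)
W + p*(-22) = 24 + 39*(-22) = 24 - 858 = -834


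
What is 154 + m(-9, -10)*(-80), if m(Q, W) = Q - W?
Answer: 74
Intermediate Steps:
154 + m(-9, -10)*(-80) = 154 + (-9 - 1*(-10))*(-80) = 154 + (-9 + 10)*(-80) = 154 + 1*(-80) = 154 - 80 = 74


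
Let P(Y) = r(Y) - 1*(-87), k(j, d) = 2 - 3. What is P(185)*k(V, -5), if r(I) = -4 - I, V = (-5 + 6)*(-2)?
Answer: 102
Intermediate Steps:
V = -2 (V = 1*(-2) = -2)
k(j, d) = -1
P(Y) = 83 - Y (P(Y) = (-4 - Y) - 1*(-87) = (-4 - Y) + 87 = 83 - Y)
P(185)*k(V, -5) = (83 - 1*185)*(-1) = (83 - 185)*(-1) = -102*(-1) = 102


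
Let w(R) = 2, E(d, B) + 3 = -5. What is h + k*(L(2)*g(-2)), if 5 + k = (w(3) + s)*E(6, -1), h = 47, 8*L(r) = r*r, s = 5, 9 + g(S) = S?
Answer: 765/2 ≈ 382.50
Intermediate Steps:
g(S) = -9 + S
E(d, B) = -8 (E(d, B) = -3 - 5 = -8)
L(r) = r²/8 (L(r) = (r*r)/8 = r²/8)
k = -61 (k = -5 + (2 + 5)*(-8) = -5 + 7*(-8) = -5 - 56 = -61)
h + k*(L(2)*g(-2)) = 47 - 61*(⅛)*2²*(-9 - 2) = 47 - 61*(⅛)*4*(-11) = 47 - 61*(-11)/2 = 47 - 61*(-11/2) = 47 + 671/2 = 765/2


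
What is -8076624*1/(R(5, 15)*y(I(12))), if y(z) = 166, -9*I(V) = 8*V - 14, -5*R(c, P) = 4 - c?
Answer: -20191560/83 ≈ -2.4327e+5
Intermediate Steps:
R(c, P) = -⅘ + c/5 (R(c, P) = -(4 - c)/5 = -⅘ + c/5)
I(V) = 14/9 - 8*V/9 (I(V) = -(8*V - 14)/9 = -(-14 + 8*V)/9 = 14/9 - 8*V/9)
-8076624*1/(R(5, 15)*y(I(12))) = -8076624*1/(166*(-⅘ + (⅕)*5)) = -8076624*1/(166*(-⅘ + 1)) = -8076624/((⅕)*166) = -8076624/166/5 = -8076624*5/166 = -20191560/83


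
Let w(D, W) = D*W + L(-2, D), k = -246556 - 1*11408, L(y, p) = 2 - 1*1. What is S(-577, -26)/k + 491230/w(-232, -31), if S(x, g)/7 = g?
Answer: 9051497489/132538218 ≈ 68.293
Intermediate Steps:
L(y, p) = 1 (L(y, p) = 2 - 1 = 1)
k = -257964 (k = -246556 - 11408 = -257964)
S(x, g) = 7*g
w(D, W) = 1 + D*W (w(D, W) = D*W + 1 = 1 + D*W)
S(-577, -26)/k + 491230/w(-232, -31) = (7*(-26))/(-257964) + 491230/(1 - 232*(-31)) = -182*(-1/257964) + 491230/(1 + 7192) = 13/18426 + 491230/7193 = 9051497489/132538218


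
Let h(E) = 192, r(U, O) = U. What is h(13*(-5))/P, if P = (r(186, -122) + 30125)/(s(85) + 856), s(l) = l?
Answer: 180672/30311 ≈ 5.9606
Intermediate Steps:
P = 30311/941 (P = (186 + 30125)/(85 + 856) = 30311/941 ≈ 32.211)
h(13*(-5))/P = 192/(30311/941) = 192*(941/30311) = 180672/30311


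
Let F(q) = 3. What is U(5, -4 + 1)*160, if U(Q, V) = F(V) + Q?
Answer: 1280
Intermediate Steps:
U(Q, V) = 3 + Q
U(5, -4 + 1)*160 = (3 + 5)*160 = 8*160 = 1280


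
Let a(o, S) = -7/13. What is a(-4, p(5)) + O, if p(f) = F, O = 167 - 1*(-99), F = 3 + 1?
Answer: 3451/13 ≈ 265.46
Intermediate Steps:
F = 4
O = 266 (O = 167 + 99 = 266)
p(f) = 4
a(o, S) = -7/13 (a(o, S) = -7*1/13 = -7/13)
a(-4, p(5)) + O = -7/13 + 266 = 3451/13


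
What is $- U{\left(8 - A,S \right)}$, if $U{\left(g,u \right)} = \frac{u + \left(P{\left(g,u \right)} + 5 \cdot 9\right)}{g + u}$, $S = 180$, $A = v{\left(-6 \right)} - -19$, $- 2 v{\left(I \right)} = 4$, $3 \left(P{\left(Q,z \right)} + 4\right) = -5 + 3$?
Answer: $- \frac{661}{513} \approx -1.2885$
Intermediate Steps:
$P{\left(Q,z \right)} = - \frac{14}{3}$ ($P{\left(Q,z \right)} = -4 + \frac{-5 + 3}{3} = -4 + \frac{1}{3} \left(-2\right) = -4 - \frac{2}{3} = - \frac{14}{3}$)
$v{\left(I \right)} = -2$ ($v{\left(I \right)} = \left(- \frac{1}{2}\right) 4 = -2$)
$A = 17$ ($A = -2 - -19 = -2 + 19 = 17$)
$U{\left(g,u \right)} = \frac{\frac{121}{3} + u}{g + u}$ ($U{\left(g,u \right)} = \frac{u + \left(- \frac{14}{3} + 5 \cdot 9\right)}{g + u} = \frac{u + \left(- \frac{14}{3} + 45\right)}{g + u} = \frac{u + \frac{121}{3}}{g + u} = \frac{\frac{121}{3} + u}{g + u}$)
$- U{\left(8 - A,S \right)} = - \frac{\frac{121}{3} + 180}{\left(8 - 17\right) + 180} = - \frac{661}{\left(\left(8 - 17\right) + 180\right) 3} = - \frac{661}{\left(-9 + 180\right) 3} = - \frac{661}{171 \cdot 3} = \left(-1\right) \frac{661}{513} = - \frac{661}{513}$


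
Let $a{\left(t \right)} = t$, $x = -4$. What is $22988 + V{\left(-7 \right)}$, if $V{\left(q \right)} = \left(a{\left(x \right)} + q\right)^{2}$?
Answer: $23109$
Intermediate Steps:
$V{\left(q \right)} = \left(-4 + q\right)^{2}$
$22988 + V{\left(-7 \right)} = 22988 + \left(-4 - 7\right)^{2} = 22988 + \left(-11\right)^{2} = 22988 + 121 = 23109$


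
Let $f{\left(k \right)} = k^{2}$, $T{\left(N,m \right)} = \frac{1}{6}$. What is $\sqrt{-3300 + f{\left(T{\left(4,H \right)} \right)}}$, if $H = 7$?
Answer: $\frac{i \sqrt{118799}}{6} \approx 57.445 i$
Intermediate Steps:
$T{\left(N,m \right)} = \frac{1}{6}$
$\sqrt{-3300 + f{\left(T{\left(4,H \right)} \right)}} = \sqrt{-3300 + \left(\frac{1}{6}\right)^{2}} = \sqrt{-3300 + \frac{1}{36}} = \sqrt{- \frac{118799}{36}} = \frac{i \sqrt{118799}}{6}$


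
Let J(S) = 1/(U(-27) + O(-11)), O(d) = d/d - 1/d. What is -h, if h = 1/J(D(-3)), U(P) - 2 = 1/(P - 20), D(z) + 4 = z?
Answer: -1587/517 ≈ -3.0696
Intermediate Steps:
D(z) = -4 + z
O(d) = 1 - 1/d
U(P) = 2 + 1/(-20 + P) (U(P) = 2 + 1/(P - 20) = 2 + 1/(-20 + P))
J(S) = 517/1587 (J(S) = 1/((-39 + 2*(-27))/(-20 - 27) + (-1 - 11)/(-11)) = 1/((-39 - 54)/(-47) - 1/11*(-12)) = 1/(-1/47*(-93) + 12/11) = 1/(93/47 + 12/11) = 1/(1587/517) = 517/1587)
h = 1587/517 (h = 1/(517/1587) = 1587/517 ≈ 3.0696)
-h = -1*1587/517 = -1587/517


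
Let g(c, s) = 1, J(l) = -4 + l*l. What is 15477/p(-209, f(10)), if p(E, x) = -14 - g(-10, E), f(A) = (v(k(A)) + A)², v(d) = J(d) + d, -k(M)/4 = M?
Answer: -5159/5 ≈ -1031.8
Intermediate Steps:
k(M) = -4*M
J(l) = -4 + l²
v(d) = -4 + d + d² (v(d) = (-4 + d²) + d = -4 + d + d²)
f(A) = (-4 - 3*A + 16*A²)² (f(A) = ((-4 - 4*A + (-4*A)²) + A)² = ((-4 - 4*A + 16*A²) + A)² = (-4 - 3*A + 16*A²)²)
p(E, x) = -15 (p(E, x) = -14 - 1*1 = -14 - 1 = -15)
15477/p(-209, f(10)) = 15477/(-15) = 15477*(-1/15) = -5159/5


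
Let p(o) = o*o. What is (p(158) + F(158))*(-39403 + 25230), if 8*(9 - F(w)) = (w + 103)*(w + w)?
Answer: -415651571/2 ≈ -2.0783e+8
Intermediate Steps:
p(o) = o**2
F(w) = 9 - w*(103 + w)/4 (F(w) = 9 - (w + 103)*(w + w)/8 = 9 - (103 + w)*2*w/8 = 9 - w*(103 + w)/4)
(p(158) + F(158))*(-39403 + 25230) = (158**2 + (9 - 103/4*158 - 1/4*158**2))*(-39403 + 25230) = (24964 + (9 - 8137/2 - 1/4*24964))*(-14173) = (24964 + (9 - 8137/2 - 6241))*(-14173) = (24964 - 20601/2)*(-14173) = (29327/2)*(-14173) = -415651571/2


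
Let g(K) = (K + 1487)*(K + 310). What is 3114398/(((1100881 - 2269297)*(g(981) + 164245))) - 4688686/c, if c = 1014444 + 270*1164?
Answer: -84975930514634185/24081274122673392 ≈ -3.5287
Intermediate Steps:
g(K) = (310 + K)*(1487 + K) (g(K) = (1487 + K)*(310 + K) = (310 + K)*(1487 + K))
c = 1328724 (c = 1014444 + 314280 = 1328724)
3114398/(((1100881 - 2269297)*(g(981) + 164245))) - 4688686/c = 3114398/(((1100881 - 2269297)*((460970 + 981² + 1797*981) + 164245))) - 4688686/1328724 = 3114398/((-1168416*((460970 + 962361 + 1762857) + 164245))) - 4688686*1/1328724 = 3114398/((-1168416*(3186188 + 164245))) - 2344343/664362 = 3114398/((-1168416*3350433)) - 2344343/664362 = 3114398/(-3914699524128) - 2344343/664362 = 3114398*(-1/3914699524128) - 2344343/664362 = -1557199/1957349762064 - 2344343/664362 = -84975930514634185/24081274122673392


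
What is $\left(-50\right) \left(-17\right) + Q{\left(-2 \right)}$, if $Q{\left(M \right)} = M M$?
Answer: $854$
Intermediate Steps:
$Q{\left(M \right)} = M^{2}$
$\left(-50\right) \left(-17\right) + Q{\left(-2 \right)} = \left(-50\right) \left(-17\right) + \left(-2\right)^{2} = 850 + 4 = 854$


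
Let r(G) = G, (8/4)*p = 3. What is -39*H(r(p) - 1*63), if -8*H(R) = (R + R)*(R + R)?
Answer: 590031/8 ≈ 73754.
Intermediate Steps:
p = 3/2 (p = (1/2)*3 = 3/2 ≈ 1.5000)
H(R) = -R**2/2 (H(R) = -(R + R)*(R + R)/8 = -2*R*2*R/8 = -R**2/2)
-39*H(r(p) - 1*63) = -(-39)*(3/2 - 1*63)**2/2 = -(-39)*(3/2 - 63)**2/2 = -(-39)*(-123/2)**2/2 = -(-39)*15129/(2*4) = -39*(-15129/8) = 590031/8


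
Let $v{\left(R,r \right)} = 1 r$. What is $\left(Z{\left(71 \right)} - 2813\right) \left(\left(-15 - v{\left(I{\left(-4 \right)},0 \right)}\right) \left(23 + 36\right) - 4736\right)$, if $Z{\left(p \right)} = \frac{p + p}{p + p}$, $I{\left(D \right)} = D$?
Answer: $15806252$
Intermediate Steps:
$v{\left(R,r \right)} = r$
$Z{\left(p \right)} = 1$ ($Z{\left(p \right)} = \frac{2 p}{2 p} = 2 p \frac{1}{2 p} = 1$)
$\left(Z{\left(71 \right)} - 2813\right) \left(\left(-15 - v{\left(I{\left(-4 \right)},0 \right)}\right) \left(23 + 36\right) - 4736\right) = \left(1 - 2813\right) \left(\left(-15 - 0\right) \left(23 + 36\right) - 4736\right) = - 2812 \left(\left(-15 + 0\right) 59 - 4736\right) = - 2812 \left(\left(-15\right) 59 - 4736\right) = - 2812 \left(-885 - 4736\right) = \left(-2812\right) \left(-5621\right) = 15806252$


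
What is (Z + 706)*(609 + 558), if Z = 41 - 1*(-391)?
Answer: 1328046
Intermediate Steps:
Z = 432 (Z = 41 + 391 = 432)
(Z + 706)*(609 + 558) = (432 + 706)*(609 + 558) = 1138*1167 = 1328046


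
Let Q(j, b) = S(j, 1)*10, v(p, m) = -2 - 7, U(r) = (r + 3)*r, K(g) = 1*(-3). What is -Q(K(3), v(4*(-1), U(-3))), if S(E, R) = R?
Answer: -10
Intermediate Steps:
K(g) = -3
U(r) = r*(3 + r) (U(r) = (3 + r)*r = r*(3 + r))
v(p, m) = -9
Q(j, b) = 10 (Q(j, b) = 1*10 = 10)
-Q(K(3), v(4*(-1), U(-3))) = -1*10 = -10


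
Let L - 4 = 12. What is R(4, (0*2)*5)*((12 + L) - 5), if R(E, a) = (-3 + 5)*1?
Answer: 46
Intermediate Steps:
L = 16 (L = 4 + 12 = 16)
R(E, a) = 2 (R(E, a) = 2*1 = 2)
R(4, (0*2)*5)*((12 + L) - 5) = 2*((12 + 16) - 5) = 2*(28 - 5) = 2*23 = 46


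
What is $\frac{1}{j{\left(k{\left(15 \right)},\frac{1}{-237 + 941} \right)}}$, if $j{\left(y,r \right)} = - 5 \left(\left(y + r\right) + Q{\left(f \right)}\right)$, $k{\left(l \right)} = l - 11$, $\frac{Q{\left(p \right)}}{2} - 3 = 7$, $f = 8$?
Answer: $- \frac{704}{84485} \approx -0.0083328$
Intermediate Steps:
$Q{\left(p \right)} = 20$ ($Q{\left(p \right)} = 6 + 2 \cdot 7 = 6 + 14 = 20$)
$k{\left(l \right)} = -11 + l$ ($k{\left(l \right)} = l - 11 = -11 + l$)
$j{\left(y,r \right)} = -100 - 5 r - 5 y$ ($j{\left(y,r \right)} = - 5 \left(\left(y + r\right) + 20\right) = - 5 \left(\left(r + y\right) + 20\right) = - 5 \left(20 + r + y\right) = -100 - 5 r - 5 y$)
$\frac{1}{j{\left(k{\left(15 \right)},\frac{1}{-237 + 941} \right)}} = \frac{1}{-100 - \frac{5}{-237 + 941} - 5 \left(-11 + 15\right)} = \frac{1}{-100 - \frac{5}{704} - 20} = \frac{1}{- \frac{84485}{704}} = - \frac{704}{84485}$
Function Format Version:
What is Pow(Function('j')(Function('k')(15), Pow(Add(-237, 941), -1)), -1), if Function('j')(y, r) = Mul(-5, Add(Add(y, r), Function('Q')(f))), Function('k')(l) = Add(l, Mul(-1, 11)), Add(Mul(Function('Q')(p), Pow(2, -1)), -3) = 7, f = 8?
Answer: Rational(-704, 84485) ≈ -0.0083328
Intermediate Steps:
Function('Q')(p) = 20 (Function('Q')(p) = Add(6, Mul(2, 7)) = Add(6, 14) = 20)
Function('k')(l) = Add(-11, l) (Function('k')(l) = Add(l, -11) = Add(-11, l))
Function('j')(y, r) = Add(-100, Mul(-5, r), Mul(-5, y)) (Function('j')(y, r) = Mul(-5, Add(Add(y, r), 20)) = Mul(-5, Add(Add(r, y), 20)) = Mul(-5, Add(20, r, y)) = Add(-100, Mul(-5, r), Mul(-5, y)))
Pow(Function('j')(Function('k')(15), Pow(Add(-237, 941), -1)), -1) = Pow(Add(-100, Mul(-5, Pow(Add(-237, 941), -1)), Mul(-5, Add(-11, 15))), -1) = Pow(Add(-100, Mul(-5, Pow(704, -1)), Mul(-5, 4)), -1) = Pow(Add(-100, Mul(-5, Rational(1, 704)), -20), -1) = Pow(Add(-100, Rational(-5, 704), -20), -1) = Pow(Rational(-84485, 704), -1) = Rational(-704, 84485)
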